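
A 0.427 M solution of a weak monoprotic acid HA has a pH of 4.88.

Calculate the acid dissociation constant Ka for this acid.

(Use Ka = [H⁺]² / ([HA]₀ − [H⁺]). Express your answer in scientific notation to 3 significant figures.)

[H⁺] = 10^(−pH) = 10^(−4.88) = 1.318e-05 M. For HA ⇌ H⁺ + A⁻, Ka = [H⁺][A⁻]/[HA] = [H⁺]² / ([HA]₀ − [H⁺]) = (1.318e-05)² / (0.427 − 1.318e-05) = 4.07e-10.

K_a = 4.07e-10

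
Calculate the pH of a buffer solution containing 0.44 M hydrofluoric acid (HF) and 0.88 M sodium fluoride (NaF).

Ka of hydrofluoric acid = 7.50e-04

pKa = -log(7.50e-04) = 3.12. pH = pKa + log([A⁻]/[HA]) = 3.12 + log(0.88/0.44)

pH = 3.43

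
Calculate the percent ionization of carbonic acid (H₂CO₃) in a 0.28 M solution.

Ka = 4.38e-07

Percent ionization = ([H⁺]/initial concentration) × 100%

Using Ka equilibrium: x² + Ka×x - Ka×C = 0. Solving: [H⁺] = 3.4998e-04. Percent = (3.4998e-04/0.28) × 100

Percent ionization = 0.125%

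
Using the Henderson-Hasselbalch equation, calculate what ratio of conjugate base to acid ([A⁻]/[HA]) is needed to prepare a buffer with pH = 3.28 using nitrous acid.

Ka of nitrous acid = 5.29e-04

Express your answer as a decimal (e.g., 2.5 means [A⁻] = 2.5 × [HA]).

pKa = -log(5.29e-04) = 3.2765. pH = pKa + log([A⁻]/[HA]), so log([A⁻]/[HA]) = pH − pKa = 3.28 − 3.2765 = 0.0035. [A⁻]/[HA] = 10^(0.0035) = 1.01

[A⁻]/[HA] = 1.01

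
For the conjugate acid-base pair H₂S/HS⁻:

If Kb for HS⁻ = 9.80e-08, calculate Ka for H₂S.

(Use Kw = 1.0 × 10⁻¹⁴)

For a conjugate pair Ka × Kb = Kw, so Ka = Kw/Kb = 1.0 × 10⁻¹⁴ / 9.80e-08 = 1.02e-07.

K_a = 1.02e-07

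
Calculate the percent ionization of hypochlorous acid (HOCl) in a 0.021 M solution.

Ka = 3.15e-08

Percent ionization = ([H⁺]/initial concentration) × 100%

Using Ka equilibrium: x² + Ka×x - Ka×C = 0. Solving: [H⁺] = 2.5704e-05. Percent = (2.5704e-05/0.021) × 100

Percent ionization = 0.122%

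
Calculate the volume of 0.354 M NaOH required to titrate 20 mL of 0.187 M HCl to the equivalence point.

At equivalence: moles acid = moles base. moles HCl = 0.187 × 20/1000 = 0.00374 mol. V_base = moles / 0.354 × 1000 = 10.6 mL.

V_{base} = 10.6 mL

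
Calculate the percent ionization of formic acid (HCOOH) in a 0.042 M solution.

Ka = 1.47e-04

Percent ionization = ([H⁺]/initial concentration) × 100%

Using Ka equilibrium: x² + Ka×x - Ka×C = 0. Solving: [H⁺] = 2.4123e-03. Percent = (2.4123e-03/0.042) × 100

Percent ionization = 5.74%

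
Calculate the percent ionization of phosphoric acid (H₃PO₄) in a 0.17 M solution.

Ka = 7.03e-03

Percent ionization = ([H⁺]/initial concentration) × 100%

Using Ka equilibrium: x² + Ka×x - Ka×C = 0. Solving: [H⁺] = 3.1233e-02. Percent = (3.1233e-02/0.17) × 100

Percent ionization = 18.4%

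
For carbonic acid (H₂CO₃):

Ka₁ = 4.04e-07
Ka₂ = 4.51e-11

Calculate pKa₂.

pKa₂ = -log(Ka₂) = -log(4.51e-11) = 10.35.

pK_{a2} = 10.35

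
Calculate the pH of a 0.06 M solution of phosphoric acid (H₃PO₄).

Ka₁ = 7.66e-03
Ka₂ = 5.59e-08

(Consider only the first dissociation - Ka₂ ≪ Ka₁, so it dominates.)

First dissociation dominates. From Ka₁ = [H⁺][HA⁻]/[H₂A], x² + Ka₁·x − Ka₁·C = 0 with C = 0.06 M and Ka₁ = 7.66e-03. Solving: [H⁺] = (−Ka₁ + √(Ka₁² + 4·Ka₁·C)) / 2 = 1.7948e-02 M. pH = -log(1.7948e-02) = 1.75.

pH = 1.75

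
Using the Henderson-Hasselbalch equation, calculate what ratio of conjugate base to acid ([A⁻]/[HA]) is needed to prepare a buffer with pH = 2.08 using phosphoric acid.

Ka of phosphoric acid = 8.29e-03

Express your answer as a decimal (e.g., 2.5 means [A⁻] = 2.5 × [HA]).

pKa = -log(8.29e-03) = 2.0814. pH = pKa + log([A⁻]/[HA]), so log([A⁻]/[HA]) = pH − pKa = 2.08 − 2.0814 = -0.0014. [A⁻]/[HA] = 10^(-0.0014) = 0.997

[A⁻]/[HA] = 0.997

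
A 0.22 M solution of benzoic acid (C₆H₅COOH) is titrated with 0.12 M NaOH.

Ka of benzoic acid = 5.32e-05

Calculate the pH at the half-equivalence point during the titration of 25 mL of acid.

At half-equivalence [HA] = [A⁻], so Henderson-Hasselbalch gives pH = pKa = -log(5.32e-05) = 4.27.

pH = pKa = 4.27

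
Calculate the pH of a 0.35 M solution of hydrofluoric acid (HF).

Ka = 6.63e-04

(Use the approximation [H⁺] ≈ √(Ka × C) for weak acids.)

[H⁺] = √(Ka × C) = √(6.63e-04 × 0.35) = 1.5233e-02. pH = -log(1.5233e-02)

pH = 1.82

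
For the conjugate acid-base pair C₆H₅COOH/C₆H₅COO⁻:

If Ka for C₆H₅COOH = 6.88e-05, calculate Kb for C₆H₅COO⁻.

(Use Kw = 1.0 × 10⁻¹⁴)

For a conjugate pair Ka × Kb = Kw, so Kb = Kw/Ka = 1.0 × 10⁻¹⁴ / 6.88e-05 = 1.45e-10.

K_b = 1.45e-10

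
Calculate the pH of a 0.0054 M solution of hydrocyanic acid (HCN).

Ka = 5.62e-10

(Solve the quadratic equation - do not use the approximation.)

x² + Ka×x - Ka×C = 0. Using quadratic formula: [H⁺] = 1.7418e-06

pH = 5.76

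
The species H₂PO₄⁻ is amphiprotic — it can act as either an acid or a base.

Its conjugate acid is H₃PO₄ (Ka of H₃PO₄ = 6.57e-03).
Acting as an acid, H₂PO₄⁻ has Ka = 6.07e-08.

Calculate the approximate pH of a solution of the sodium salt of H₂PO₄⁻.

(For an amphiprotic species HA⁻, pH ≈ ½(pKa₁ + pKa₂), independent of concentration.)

pKa₁ = -log(6.57e-03) = 2.18; pKa₂ = -log(6.07e-08) = 7.22. For an amphiprotic species, pH ≈ ½(pKa₁ + pKa₂) = ½(2.18 + 7.22) = 4.70.

pH = 4.70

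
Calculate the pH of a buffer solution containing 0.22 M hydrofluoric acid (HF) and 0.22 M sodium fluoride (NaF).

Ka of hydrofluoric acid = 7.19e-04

pKa = -log(7.19e-04) = 3.14. pH = pKa + log([A⁻]/[HA]) = 3.14 + log(0.22/0.22)

pH = 3.14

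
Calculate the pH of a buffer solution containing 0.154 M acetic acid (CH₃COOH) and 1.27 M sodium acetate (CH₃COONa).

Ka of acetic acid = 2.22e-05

pKa = -log(2.22e-05) = 4.65. pH = pKa + log([A⁻]/[HA]) = 4.65 + log(1.27/0.154)

pH = 5.57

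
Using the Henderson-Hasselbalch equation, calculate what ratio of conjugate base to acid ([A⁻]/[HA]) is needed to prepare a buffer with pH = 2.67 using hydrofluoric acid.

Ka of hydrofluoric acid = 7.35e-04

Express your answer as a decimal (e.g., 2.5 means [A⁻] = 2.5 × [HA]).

pKa = -log(7.35e-04) = 3.1337. pH = pKa + log([A⁻]/[HA]), so log([A⁻]/[HA]) = pH − pKa = 2.67 − 3.1337 = -0.4637. [A⁻]/[HA] = 10^(-0.4637) = 0.344

[A⁻]/[HA] = 0.344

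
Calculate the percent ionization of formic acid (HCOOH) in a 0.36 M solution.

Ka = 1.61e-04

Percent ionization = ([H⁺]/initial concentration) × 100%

Using Ka equilibrium: x² + Ka×x - Ka×C = 0. Solving: [H⁺] = 7.5331e-03. Percent = (7.5331e-03/0.36) × 100

Percent ionization = 2.09%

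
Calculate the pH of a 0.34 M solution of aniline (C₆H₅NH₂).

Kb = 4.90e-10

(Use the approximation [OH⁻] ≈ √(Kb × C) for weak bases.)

[OH⁻] = √(Kb × C) = √(4.90e-10 × 0.34) = 1.2907e-05. pOH = 4.89, pH = 14 - pOH

pH = 9.11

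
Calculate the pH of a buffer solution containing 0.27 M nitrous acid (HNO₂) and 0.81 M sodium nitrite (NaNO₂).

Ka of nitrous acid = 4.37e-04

pKa = -log(4.37e-04) = 3.36. pH = pKa + log([A⁻]/[HA]) = 3.36 + log(0.81/0.27)

pH = 3.84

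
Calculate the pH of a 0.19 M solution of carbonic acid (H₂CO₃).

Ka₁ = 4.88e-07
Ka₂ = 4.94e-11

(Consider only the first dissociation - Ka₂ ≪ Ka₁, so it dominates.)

First dissociation dominates. From Ka₁ = [H⁺][HA⁻]/[H₂A], x² + Ka₁·x − Ka₁·C = 0 with C = 0.19 M and Ka₁ = 4.88e-07. Solving: [H⁺] = (−Ka₁ + √(Ka₁² + 4·Ka₁·C)) / 2 = 3.0426e-04 M. pH = -log(3.0426e-04) = 3.52.

pH = 3.52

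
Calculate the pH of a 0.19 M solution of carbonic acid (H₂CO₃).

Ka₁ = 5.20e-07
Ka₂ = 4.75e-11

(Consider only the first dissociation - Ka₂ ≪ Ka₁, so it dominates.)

First dissociation dominates. From Ka₁ = [H⁺][HA⁻]/[H₂A], x² + Ka₁·x − Ka₁·C = 0 with C = 0.19 M and Ka₁ = 5.20e-07. Solving: [H⁺] = (−Ka₁ + √(Ka₁² + 4·Ka₁·C)) / 2 = 3.1406e-04 M. pH = -log(3.1406e-04) = 3.50.

pH = 3.50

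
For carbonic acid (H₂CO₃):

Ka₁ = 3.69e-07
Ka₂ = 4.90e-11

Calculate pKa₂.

pKa₂ = -log(Ka₂) = -log(4.90e-11) = 10.31.

pK_{a2} = 10.31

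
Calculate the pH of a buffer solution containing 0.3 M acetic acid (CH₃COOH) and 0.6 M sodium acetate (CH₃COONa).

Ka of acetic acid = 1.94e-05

pKa = -log(1.94e-05) = 4.71. pH = pKa + log([A⁻]/[HA]) = 4.71 + log(0.6/0.3)

pH = 5.01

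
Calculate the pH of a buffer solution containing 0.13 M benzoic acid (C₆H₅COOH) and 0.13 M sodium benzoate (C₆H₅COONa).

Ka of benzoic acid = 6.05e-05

pKa = -log(6.05e-05) = 4.22. pH = pKa + log([A⁻]/[HA]) = 4.22 + log(0.13/0.13)

pH = 4.22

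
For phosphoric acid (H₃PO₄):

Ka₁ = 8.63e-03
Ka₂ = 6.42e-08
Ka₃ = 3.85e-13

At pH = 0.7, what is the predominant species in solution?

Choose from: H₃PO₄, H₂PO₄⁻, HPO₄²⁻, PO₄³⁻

pKa₁ = 2.06, pKa₂ = 7.19, pKa₃ = 12.41. For a polyprotic acid the predominant species crosses at each pKa: below pKa_n the protonated form dominates, above it the deprotonated form does. At pH = 0.7, the predominant species is H₃PO₄.

H₃PO₄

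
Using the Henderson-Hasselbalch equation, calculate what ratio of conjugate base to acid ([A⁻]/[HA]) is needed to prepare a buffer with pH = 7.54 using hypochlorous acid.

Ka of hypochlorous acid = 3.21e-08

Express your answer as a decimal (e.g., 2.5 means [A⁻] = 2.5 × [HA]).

pKa = -log(3.21e-08) = 7.4935. pH = pKa + log([A⁻]/[HA]), so log([A⁻]/[HA]) = pH − pKa = 7.54 − 7.4935 = 0.0465. [A⁻]/[HA] = 10^(0.0465) = 1.11

[A⁻]/[HA] = 1.11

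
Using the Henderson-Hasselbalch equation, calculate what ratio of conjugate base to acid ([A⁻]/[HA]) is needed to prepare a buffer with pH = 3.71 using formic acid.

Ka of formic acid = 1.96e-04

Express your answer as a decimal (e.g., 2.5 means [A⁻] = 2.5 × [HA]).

pKa = -log(1.96e-04) = 3.7077. pH = pKa + log([A⁻]/[HA]), so log([A⁻]/[HA]) = pH − pKa = 3.71 − 3.7077 = 0.0023. [A⁻]/[HA] = 10^(0.0023) = 1.01

[A⁻]/[HA] = 1.01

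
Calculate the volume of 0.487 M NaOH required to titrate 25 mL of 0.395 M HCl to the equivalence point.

At equivalence: moles acid = moles base. moles HCl = 0.395 × 25/1000 = 0.009875 mol. V_base = moles / 0.487 × 1000 = 20.3 mL.

V_{base} = 20.3 mL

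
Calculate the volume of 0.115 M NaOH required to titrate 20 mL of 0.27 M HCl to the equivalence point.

At equivalence: moles acid = moles base. moles HCl = 0.27 × 20/1000 = 0.0054 mol. V_base = moles / 0.115 × 1000 = 47.0 mL.

V_{base} = 47.0 mL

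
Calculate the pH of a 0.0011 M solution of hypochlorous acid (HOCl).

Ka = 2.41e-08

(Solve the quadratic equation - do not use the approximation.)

x² + Ka×x - Ka×C = 0. Using quadratic formula: [H⁺] = 5.1368e-06

pH = 5.29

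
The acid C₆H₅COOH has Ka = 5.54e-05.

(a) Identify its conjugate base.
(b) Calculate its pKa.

(a) The conjugate base is formed by removing one H⁺ from C₆H₅COOH, giving C₆H₅COO⁻. (b) pKa = -log(Ka) = -log(5.54e-05) = 4.26.

Conjugate base: C₆H₅COO⁻; pK_a = 4.26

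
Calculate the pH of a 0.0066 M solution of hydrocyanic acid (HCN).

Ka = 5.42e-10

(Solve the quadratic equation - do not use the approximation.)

x² + Ka×x - Ka×C = 0. Using quadratic formula: [H⁺] = 1.8911e-06

pH = 5.72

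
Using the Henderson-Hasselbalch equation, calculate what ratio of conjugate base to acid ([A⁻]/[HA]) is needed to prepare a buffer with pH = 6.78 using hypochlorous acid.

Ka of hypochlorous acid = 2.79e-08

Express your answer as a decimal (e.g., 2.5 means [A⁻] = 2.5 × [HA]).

pKa = -log(2.79e-08) = 7.5544. pH = pKa + log([A⁻]/[HA]), so log([A⁻]/[HA]) = pH − pKa = 6.78 − 7.5544 = -0.7744. [A⁻]/[HA] = 10^(-0.7744) = 0.168

[A⁻]/[HA] = 0.168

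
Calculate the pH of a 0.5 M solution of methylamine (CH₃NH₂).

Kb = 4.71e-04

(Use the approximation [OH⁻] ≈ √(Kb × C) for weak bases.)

[OH⁻] = √(Kb × C) = √(4.71e-04 × 0.5) = 1.5346e-02. pOH = 1.81, pH = 14 - pOH

pH = 12.19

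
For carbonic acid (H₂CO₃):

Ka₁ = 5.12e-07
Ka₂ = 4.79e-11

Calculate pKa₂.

pKa₂ = -log(Ka₂) = -log(4.79e-11) = 10.32.

pK_{a2} = 10.32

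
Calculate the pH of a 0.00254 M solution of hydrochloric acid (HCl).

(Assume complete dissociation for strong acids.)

[H⁺] = 0.00254 M for strong acid. pH = -log[H⁺] = -log(0.00254)

pH = 2.60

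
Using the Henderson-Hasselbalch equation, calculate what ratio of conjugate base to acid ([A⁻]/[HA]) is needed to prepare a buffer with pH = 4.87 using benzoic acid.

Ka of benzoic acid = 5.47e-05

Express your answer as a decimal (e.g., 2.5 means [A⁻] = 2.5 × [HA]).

pKa = -log(5.47e-05) = 4.2620. pH = pKa + log([A⁻]/[HA]), so log([A⁻]/[HA]) = pH − pKa = 4.87 − 4.2620 = 0.6080. [A⁻]/[HA] = 10^(0.6080) = 4.05

[A⁻]/[HA] = 4.05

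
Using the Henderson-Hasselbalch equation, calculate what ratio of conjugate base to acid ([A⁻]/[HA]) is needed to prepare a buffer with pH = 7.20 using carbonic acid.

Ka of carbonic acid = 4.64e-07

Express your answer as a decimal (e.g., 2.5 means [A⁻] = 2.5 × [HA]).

pKa = -log(4.64e-07) = 6.3335. pH = pKa + log([A⁻]/[HA]), so log([A⁻]/[HA]) = pH − pKa = 7.20 − 6.3335 = 0.8665. [A⁻]/[HA] = 10^(0.8665) = 7.35

[A⁻]/[HA] = 7.35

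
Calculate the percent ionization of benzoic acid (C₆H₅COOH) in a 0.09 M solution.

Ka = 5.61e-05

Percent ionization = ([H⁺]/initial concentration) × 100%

Using Ka equilibrium: x² + Ka×x - Ka×C = 0. Solving: [H⁺] = 2.2191e-03. Percent = (2.2191e-03/0.09) × 100

Percent ionization = 2.47%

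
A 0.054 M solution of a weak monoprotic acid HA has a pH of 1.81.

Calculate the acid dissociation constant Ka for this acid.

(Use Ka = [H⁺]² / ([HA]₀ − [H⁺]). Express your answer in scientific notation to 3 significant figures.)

[H⁺] = 10^(−pH) = 10^(−1.81) = 1.549e-02 M. For HA ⇌ H⁺ + A⁻, Ka = [H⁺][A⁻]/[HA] = [H⁺]² / ([HA]₀ − [H⁺]) = (1.549e-02)² / (0.054 − 1.549e-02) = 6.23e-03.

K_a = 6.23e-03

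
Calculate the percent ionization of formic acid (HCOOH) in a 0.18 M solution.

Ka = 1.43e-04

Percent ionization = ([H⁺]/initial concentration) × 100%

Using Ka equilibrium: x² + Ka×x - Ka×C = 0. Solving: [H⁺] = 5.0025e-03. Percent = (5.0025e-03/0.18) × 100

Percent ionization = 2.78%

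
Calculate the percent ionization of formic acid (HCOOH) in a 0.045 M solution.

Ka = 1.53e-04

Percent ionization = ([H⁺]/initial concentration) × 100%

Using Ka equilibrium: x² + Ka×x - Ka×C = 0. Solving: [H⁺] = 2.5485e-03. Percent = (2.5485e-03/0.045) × 100

Percent ionization = 5.66%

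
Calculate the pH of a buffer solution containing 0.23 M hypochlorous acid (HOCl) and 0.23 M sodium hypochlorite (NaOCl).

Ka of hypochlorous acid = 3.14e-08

pKa = -log(3.14e-08) = 7.50. pH = pKa + log([A⁻]/[HA]) = 7.50 + log(0.23/0.23)

pH = 7.50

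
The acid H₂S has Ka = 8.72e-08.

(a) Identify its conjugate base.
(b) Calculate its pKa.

(a) The conjugate base is formed by removing one H⁺ from H₂S, giving HS⁻. (b) pKa = -log(Ka) = -log(8.72e-08) = 7.06.

Conjugate base: HS⁻; pK_a = 7.06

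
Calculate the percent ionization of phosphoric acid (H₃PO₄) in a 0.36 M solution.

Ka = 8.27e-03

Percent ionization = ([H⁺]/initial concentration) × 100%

Using Ka equilibrium: x² + Ka×x - Ka×C = 0. Solving: [H⁺] = 5.0585e-02. Percent = (5.0585e-02/0.36) × 100

Percent ionization = 14.1%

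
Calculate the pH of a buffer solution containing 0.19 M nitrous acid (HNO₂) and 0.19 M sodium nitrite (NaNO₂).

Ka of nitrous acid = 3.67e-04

pKa = -log(3.67e-04) = 3.44. pH = pKa + log([A⁻]/[HA]) = 3.44 + log(0.19/0.19)

pH = 3.44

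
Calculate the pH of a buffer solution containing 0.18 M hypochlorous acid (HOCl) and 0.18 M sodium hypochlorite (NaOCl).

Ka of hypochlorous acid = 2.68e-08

pKa = -log(2.68e-08) = 7.57. pH = pKa + log([A⁻]/[HA]) = 7.57 + log(0.18/0.18)

pH = 7.57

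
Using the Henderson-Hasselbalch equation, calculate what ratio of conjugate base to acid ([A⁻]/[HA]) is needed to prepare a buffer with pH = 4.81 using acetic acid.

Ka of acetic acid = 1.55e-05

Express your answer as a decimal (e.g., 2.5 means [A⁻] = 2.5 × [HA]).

pKa = -log(1.55e-05) = 4.8097. pH = pKa + log([A⁻]/[HA]), so log([A⁻]/[HA]) = pH − pKa = 4.81 − 4.8097 = 0.0003. [A⁻]/[HA] = 10^(0.0003) = 1.00

[A⁻]/[HA] = 1.00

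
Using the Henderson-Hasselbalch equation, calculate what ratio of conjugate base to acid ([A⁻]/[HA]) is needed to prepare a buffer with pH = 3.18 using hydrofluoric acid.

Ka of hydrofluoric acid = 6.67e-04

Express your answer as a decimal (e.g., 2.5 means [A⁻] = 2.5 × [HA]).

pKa = -log(6.67e-04) = 3.1759. pH = pKa + log([A⁻]/[HA]), so log([A⁻]/[HA]) = pH − pKa = 3.18 − 3.1759 = 0.0041. [A⁻]/[HA] = 10^(0.0041) = 1.01

[A⁻]/[HA] = 1.01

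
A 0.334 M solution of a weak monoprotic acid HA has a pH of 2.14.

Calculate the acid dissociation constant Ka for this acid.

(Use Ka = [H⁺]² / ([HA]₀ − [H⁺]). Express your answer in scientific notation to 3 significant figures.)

[H⁺] = 10^(−pH) = 10^(−2.14) = 7.244e-03 M. For HA ⇌ H⁺ + A⁻, Ka = [H⁺][A⁻]/[HA] = [H⁺]² / ([HA]₀ − [H⁺]) = (7.244e-03)² / (0.334 − 7.244e-03) = 1.61e-04.

K_a = 1.61e-04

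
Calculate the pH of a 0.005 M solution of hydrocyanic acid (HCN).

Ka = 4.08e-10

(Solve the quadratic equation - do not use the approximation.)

x² + Ka×x - Ka×C = 0. Using quadratic formula: [H⁺] = 1.4281e-06

pH = 5.85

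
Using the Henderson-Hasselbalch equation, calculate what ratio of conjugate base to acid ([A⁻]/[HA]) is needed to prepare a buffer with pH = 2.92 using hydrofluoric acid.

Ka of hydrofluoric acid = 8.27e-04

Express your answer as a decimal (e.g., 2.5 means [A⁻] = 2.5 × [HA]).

pKa = -log(8.27e-04) = 3.0825. pH = pKa + log([A⁻]/[HA]), so log([A⁻]/[HA]) = pH − pKa = 2.92 − 3.0825 = -0.1625. [A⁻]/[HA] = 10^(-0.1625) = 0.688

[A⁻]/[HA] = 0.688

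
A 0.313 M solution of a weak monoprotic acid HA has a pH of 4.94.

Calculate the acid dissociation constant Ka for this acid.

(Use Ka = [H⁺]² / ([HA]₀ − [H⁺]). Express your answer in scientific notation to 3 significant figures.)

[H⁺] = 10^(−pH) = 10^(−4.94) = 1.148e-05 M. For HA ⇌ H⁺ + A⁻, Ka = [H⁺][A⁻]/[HA] = [H⁺]² / ([HA]₀ − [H⁺]) = (1.148e-05)² / (0.313 − 1.148e-05) = 4.21e-10.

K_a = 4.21e-10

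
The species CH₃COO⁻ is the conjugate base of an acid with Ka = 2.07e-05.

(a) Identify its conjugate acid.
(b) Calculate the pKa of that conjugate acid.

(a) The conjugate acid is formed by adding one H⁺ to CH₃COO⁻, giving CH₃COOH. (b) pKa = -log(Ka) = -log(2.07e-05) = 4.68.

Conjugate acid: CH₃COOH; pK_a = 4.68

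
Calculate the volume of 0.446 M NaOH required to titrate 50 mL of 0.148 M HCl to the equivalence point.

At equivalence: moles acid = moles base. moles HCl = 0.148 × 50/1000 = 0.0074 mol. V_base = moles / 0.446 × 1000 = 16.6 mL.

V_{base} = 16.6 mL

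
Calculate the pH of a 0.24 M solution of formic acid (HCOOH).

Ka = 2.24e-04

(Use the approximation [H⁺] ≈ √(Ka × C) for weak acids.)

[H⁺] = √(Ka × C) = √(2.24e-04 × 0.24) = 7.3321e-03. pH = -log(7.3321e-03)

pH = 2.13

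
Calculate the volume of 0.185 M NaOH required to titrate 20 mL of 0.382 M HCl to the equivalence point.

At equivalence: moles acid = moles base. moles HCl = 0.382 × 20/1000 = 0.00764 mol. V_base = moles / 0.185 × 1000 = 41.3 mL.

V_{base} = 41.3 mL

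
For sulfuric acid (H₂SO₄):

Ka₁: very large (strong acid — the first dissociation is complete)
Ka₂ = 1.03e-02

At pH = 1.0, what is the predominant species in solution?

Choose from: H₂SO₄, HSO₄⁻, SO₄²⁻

The first dissociation is complete, so H₂SO₄ itself is never the predominant species in water; pKa₂ = -log(1.03e-02) = 1.99. For a polyprotic acid the predominant species crosses at each pKa: below pKa_n the protonated form dominates, above it the deprotonated form does. At pH = 1.0, the predominant species is HSO₄⁻.

HSO₄⁻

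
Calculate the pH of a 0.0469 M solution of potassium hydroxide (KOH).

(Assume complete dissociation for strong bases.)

[OH⁻] = 0.0469 M for strong base. pOH = -log[OH⁻] = 1.33, pH = 14 - pOH

pH = 12.67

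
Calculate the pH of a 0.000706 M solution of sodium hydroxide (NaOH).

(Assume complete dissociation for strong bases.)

[OH⁻] = 0.000706 M for strong base. pOH = -log[OH⁻] = 3.15, pH = 14 - pOH

pH = 10.85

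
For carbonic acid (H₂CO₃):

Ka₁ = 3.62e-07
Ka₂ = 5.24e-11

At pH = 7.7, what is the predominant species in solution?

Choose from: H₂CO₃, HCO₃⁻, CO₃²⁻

pKa₁ = 6.44, pKa₂ = 10.28. For a polyprotic acid the predominant species crosses at each pKa: below pKa_n the protonated form dominates, above it the deprotonated form does. At pH = 7.7, the predominant species is HCO₃⁻.

HCO₃⁻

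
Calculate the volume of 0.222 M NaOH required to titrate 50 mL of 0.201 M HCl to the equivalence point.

At equivalence: moles acid = moles base. moles HCl = 0.201 × 50/1000 = 0.01005 mol. V_base = moles / 0.222 × 1000 = 45.3 mL.

V_{base} = 45.3 mL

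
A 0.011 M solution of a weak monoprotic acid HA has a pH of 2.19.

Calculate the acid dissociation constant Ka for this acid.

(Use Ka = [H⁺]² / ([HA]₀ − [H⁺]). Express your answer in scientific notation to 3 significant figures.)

[H⁺] = 10^(−pH) = 10^(−2.19) = 6.457e-03 M. For HA ⇌ H⁺ + A⁻, Ka = [H⁺][A⁻]/[HA] = [H⁺]² / ([HA]₀ − [H⁺]) = (6.457e-03)² / (0.011 − 6.457e-03) = 9.18e-03.

K_a = 9.18e-03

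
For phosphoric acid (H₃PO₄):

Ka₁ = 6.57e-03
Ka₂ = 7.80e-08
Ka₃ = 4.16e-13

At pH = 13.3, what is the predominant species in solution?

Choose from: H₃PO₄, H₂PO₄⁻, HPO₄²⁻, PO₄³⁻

pKa₁ = 2.18, pKa₂ = 7.11, pKa₃ = 12.38. For a polyprotic acid the predominant species crosses at each pKa: below pKa_n the protonated form dominates, above it the deprotonated form does. At pH = 13.3, the predominant species is PO₄³⁻.

PO₄³⁻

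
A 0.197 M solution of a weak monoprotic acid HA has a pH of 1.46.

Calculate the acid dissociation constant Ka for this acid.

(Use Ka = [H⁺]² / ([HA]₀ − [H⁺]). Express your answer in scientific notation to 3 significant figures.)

[H⁺] = 10^(−pH) = 10^(−1.46) = 3.467e-02 M. For HA ⇌ H⁺ + A⁻, Ka = [H⁺][A⁻]/[HA] = [H⁺]² / ([HA]₀ − [H⁺]) = (3.467e-02)² / (0.197 − 3.467e-02) = 7.41e-03.

K_a = 7.41e-03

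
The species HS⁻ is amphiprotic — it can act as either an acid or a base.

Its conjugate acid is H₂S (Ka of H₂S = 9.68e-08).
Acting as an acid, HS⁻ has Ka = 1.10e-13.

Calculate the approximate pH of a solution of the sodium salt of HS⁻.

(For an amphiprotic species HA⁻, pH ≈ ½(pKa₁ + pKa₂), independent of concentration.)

pKa₁ = -log(9.68e-08) = 7.01; pKa₂ = -log(1.10e-13) = 12.96. For an amphiprotic species, pH ≈ ½(pKa₁ + pKa₂) = ½(7.01 + 12.96) = 9.99.

pH = 9.99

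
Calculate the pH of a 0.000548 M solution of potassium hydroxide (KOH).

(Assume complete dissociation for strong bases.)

[OH⁻] = 0.000548 M for strong base. pOH = -log[OH⁻] = 3.26, pH = 14 - pOH

pH = 10.74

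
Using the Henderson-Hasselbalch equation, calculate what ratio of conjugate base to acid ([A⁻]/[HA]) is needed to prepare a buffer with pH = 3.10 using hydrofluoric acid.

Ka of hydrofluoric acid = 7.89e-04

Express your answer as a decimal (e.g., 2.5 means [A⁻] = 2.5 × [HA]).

pKa = -log(7.89e-04) = 3.1029. pH = pKa + log([A⁻]/[HA]), so log([A⁻]/[HA]) = pH − pKa = 3.10 − 3.1029 = -0.0029. [A⁻]/[HA] = 10^(-0.0029) = 0.993

[A⁻]/[HA] = 0.993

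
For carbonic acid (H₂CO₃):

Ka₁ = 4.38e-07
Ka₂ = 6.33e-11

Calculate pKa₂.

pKa₂ = -log(Ka₂) = -log(6.33e-11) = 10.20.

pK_{a2} = 10.20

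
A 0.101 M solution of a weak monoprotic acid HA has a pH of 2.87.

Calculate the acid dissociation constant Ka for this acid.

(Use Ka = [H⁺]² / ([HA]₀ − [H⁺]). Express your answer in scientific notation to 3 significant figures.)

[H⁺] = 10^(−pH) = 10^(−2.87) = 1.349e-03 M. For HA ⇌ H⁺ + A⁻, Ka = [H⁺][A⁻]/[HA] = [H⁺]² / ([HA]₀ − [H⁺]) = (1.349e-03)² / (0.101 − 1.349e-03) = 1.83e-05.

K_a = 1.83e-05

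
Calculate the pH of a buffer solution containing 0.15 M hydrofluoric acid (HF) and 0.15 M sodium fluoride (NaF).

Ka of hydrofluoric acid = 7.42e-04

pKa = -log(7.42e-04) = 3.13. pH = pKa + log([A⁻]/[HA]) = 3.13 + log(0.15/0.15)

pH = 3.13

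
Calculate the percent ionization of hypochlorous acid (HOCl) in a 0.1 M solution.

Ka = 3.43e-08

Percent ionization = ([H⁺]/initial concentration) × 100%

Using Ka equilibrium: x² + Ka×x - Ka×C = 0. Solving: [H⁺] = 5.8549e-05. Percent = (5.8549e-05/0.1) × 100

Percent ionization = 0.0585%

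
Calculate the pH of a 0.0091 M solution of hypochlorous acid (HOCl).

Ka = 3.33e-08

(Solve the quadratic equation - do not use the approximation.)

x² + Ka×x - Ka×C = 0. Using quadratic formula: [H⁺] = 1.7391e-05

pH = 4.76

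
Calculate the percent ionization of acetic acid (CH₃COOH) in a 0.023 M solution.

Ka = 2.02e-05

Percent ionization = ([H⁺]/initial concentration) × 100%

Using Ka equilibrium: x² + Ka×x - Ka×C = 0. Solving: [H⁺] = 6.7159e-04. Percent = (6.7159e-04/0.023) × 100

Percent ionization = 2.92%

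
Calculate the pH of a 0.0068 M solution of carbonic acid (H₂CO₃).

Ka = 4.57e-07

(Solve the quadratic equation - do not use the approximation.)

x² + Ka×x - Ka×C = 0. Using quadratic formula: [H⁺] = 5.5518e-05

pH = 4.26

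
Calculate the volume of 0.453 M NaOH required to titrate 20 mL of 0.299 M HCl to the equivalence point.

At equivalence: moles acid = moles base. moles HCl = 0.299 × 20/1000 = 0.00598 mol. V_base = moles / 0.453 × 1000 = 13.2 mL.

V_{base} = 13.2 mL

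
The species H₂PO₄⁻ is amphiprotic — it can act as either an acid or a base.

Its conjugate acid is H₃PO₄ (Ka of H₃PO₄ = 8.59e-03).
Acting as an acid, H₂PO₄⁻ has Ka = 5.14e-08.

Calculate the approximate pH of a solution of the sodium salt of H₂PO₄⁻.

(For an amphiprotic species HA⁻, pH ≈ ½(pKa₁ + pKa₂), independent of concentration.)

pKa₁ = -log(8.59e-03) = 2.07; pKa₂ = -log(5.14e-08) = 7.29. For an amphiprotic species, pH ≈ ½(pKa₁ + pKa₂) = ½(2.07 + 7.29) = 4.68.

pH = 4.68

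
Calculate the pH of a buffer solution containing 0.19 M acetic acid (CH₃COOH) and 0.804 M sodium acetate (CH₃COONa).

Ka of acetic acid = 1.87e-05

pKa = -log(1.87e-05) = 4.73. pH = pKa + log([A⁻]/[HA]) = 4.73 + log(0.804/0.19)

pH = 5.35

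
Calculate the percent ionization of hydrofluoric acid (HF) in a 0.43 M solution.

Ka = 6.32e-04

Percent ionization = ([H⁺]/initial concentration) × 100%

Using Ka equilibrium: x² + Ka×x - Ka×C = 0. Solving: [H⁺] = 1.6172e-02. Percent = (1.6172e-02/0.43) × 100

Percent ionization = 3.76%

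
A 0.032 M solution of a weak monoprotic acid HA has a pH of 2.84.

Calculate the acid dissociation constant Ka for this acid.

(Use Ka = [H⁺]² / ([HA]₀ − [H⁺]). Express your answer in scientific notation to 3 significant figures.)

[H⁺] = 10^(−pH) = 10^(−2.84) = 1.445e-03 M. For HA ⇌ H⁺ + A⁻, Ka = [H⁺][A⁻]/[HA] = [H⁺]² / ([HA]₀ − [H⁺]) = (1.445e-03)² / (0.032 − 1.445e-03) = 6.84e-05.

K_a = 6.84e-05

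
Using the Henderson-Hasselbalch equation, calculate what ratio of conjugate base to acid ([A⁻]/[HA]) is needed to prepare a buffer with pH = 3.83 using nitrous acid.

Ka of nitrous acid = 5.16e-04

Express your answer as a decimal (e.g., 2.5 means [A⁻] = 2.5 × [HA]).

pKa = -log(5.16e-04) = 3.2874. pH = pKa + log([A⁻]/[HA]), so log([A⁻]/[HA]) = pH − pKa = 3.83 − 3.2874 = 0.5426. [A⁻]/[HA] = 10^(0.5426) = 3.49

[A⁻]/[HA] = 3.49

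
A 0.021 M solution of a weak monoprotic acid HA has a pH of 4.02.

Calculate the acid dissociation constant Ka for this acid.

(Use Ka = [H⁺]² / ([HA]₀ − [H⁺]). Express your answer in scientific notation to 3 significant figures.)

[H⁺] = 10^(−pH) = 10^(−4.02) = 9.550e-05 M. For HA ⇌ H⁺ + A⁻, Ka = [H⁺][A⁻]/[HA] = [H⁺]² / ([HA]₀ − [H⁺]) = (9.550e-05)² / (0.021 − 9.550e-05) = 4.36e-07.

K_a = 4.36e-07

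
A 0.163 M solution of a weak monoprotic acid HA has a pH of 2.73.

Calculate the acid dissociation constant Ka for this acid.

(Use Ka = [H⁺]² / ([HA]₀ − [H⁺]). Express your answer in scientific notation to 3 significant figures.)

[H⁺] = 10^(−pH) = 10^(−2.73) = 1.862e-03 M. For HA ⇌ H⁺ + A⁻, Ka = [H⁺][A⁻]/[HA] = [H⁺]² / ([HA]₀ − [H⁺]) = (1.862e-03)² / (0.163 − 1.862e-03) = 2.15e-05.

K_a = 2.15e-05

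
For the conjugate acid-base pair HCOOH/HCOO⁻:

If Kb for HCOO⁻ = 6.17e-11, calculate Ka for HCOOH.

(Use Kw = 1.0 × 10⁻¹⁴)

For a conjugate pair Ka × Kb = Kw, so Ka = Kw/Kb = 1.0 × 10⁻¹⁴ / 6.17e-11 = 1.62e-04.

K_a = 1.62e-04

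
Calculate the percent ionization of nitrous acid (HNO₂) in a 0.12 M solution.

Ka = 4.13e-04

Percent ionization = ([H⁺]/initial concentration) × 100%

Using Ka equilibrium: x² + Ka×x - Ka×C = 0. Solving: [H⁺] = 6.8364e-03. Percent = (6.8364e-03/0.12) × 100

Percent ionization = 5.7%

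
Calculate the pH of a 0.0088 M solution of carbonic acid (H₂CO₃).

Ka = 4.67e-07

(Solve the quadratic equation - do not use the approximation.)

x² + Ka×x - Ka×C = 0. Using quadratic formula: [H⁺] = 6.3873e-05

pH = 4.19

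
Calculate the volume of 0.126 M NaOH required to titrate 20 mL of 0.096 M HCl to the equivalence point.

At equivalence: moles acid = moles base. moles HCl = 0.096 × 20/1000 = 0.00192 mol. V_base = moles / 0.126 × 1000 = 15.2 mL.

V_{base} = 15.2 mL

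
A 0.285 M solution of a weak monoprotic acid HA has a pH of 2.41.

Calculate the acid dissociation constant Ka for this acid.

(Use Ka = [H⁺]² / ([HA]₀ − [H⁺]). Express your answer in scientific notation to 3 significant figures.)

[H⁺] = 10^(−pH) = 10^(−2.41) = 3.890e-03 M. For HA ⇌ H⁺ + A⁻, Ka = [H⁺][A⁻]/[HA] = [H⁺]² / ([HA]₀ − [H⁺]) = (3.890e-03)² / (0.285 − 3.890e-03) = 5.38e-05.

K_a = 5.38e-05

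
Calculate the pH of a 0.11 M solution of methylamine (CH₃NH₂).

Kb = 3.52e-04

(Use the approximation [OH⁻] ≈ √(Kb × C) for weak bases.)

[OH⁻] = √(Kb × C) = √(3.52e-04 × 0.11) = 6.2225e-03. pOH = 2.21, pH = 14 - pOH

pH = 11.79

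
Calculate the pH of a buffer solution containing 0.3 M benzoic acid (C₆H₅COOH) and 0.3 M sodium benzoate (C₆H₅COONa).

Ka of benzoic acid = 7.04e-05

pKa = -log(7.04e-05) = 4.15. pH = pKa + log([A⁻]/[HA]) = 4.15 + log(0.3/0.3)

pH = 4.15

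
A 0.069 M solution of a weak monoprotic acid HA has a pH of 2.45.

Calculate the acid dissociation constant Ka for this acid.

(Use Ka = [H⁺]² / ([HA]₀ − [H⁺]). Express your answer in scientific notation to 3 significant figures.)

[H⁺] = 10^(−pH) = 10^(−2.45) = 3.548e-03 M. For HA ⇌ H⁺ + A⁻, Ka = [H⁺][A⁻]/[HA] = [H⁺]² / ([HA]₀ − [H⁺]) = (3.548e-03)² / (0.069 − 3.548e-03) = 1.92e-04.

K_a = 1.92e-04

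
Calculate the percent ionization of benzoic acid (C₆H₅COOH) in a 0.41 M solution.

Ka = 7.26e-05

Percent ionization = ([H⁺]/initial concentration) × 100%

Using Ka equilibrium: x² + Ka×x - Ka×C = 0. Solving: [H⁺] = 5.4196e-03. Percent = (5.4196e-03/0.41) × 100

Percent ionization = 1.32%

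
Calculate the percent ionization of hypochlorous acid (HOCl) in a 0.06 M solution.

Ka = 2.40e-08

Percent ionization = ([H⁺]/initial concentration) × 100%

Using Ka equilibrium: x² + Ka×x - Ka×C = 0. Solving: [H⁺] = 3.7935e-05. Percent = (3.7935e-05/0.06) × 100

Percent ionization = 0.0632%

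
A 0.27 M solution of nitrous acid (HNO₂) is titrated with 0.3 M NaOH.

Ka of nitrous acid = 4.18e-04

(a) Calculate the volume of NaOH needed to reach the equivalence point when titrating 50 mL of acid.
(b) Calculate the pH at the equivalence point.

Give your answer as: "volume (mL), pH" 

moles acid = 0.27 × 50/1000 = 0.0135 mol; V_base = moles/0.3 × 1000 = 45.0 mL. At equivalence only the conjugate base is present: [A⁻] = 0.0135/0.095 = 1.4211e-01 M. Kb = Kw/Ka = 2.39e-11; [OH⁻] = √(Kb × [A⁻]) = 1.8438e-06; pOH = 5.73; pH = 14 - pOH = 8.27.

V = 45.0 mL, pH = 8.27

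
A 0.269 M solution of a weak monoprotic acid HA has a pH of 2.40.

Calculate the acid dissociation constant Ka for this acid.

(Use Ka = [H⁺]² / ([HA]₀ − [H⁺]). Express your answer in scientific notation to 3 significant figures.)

[H⁺] = 10^(−pH) = 10^(−2.40) = 3.981e-03 M. For HA ⇌ H⁺ + A⁻, Ka = [H⁺][A⁻]/[HA] = [H⁺]² / ([HA]₀ − [H⁺]) = (3.981e-03)² / (0.269 − 3.981e-03) = 5.98e-05.

K_a = 5.98e-05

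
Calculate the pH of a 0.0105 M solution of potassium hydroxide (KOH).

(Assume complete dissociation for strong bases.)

[OH⁻] = 0.0105 M for strong base. pOH = -log[OH⁻] = 1.98, pH = 14 - pOH

pH = 12.02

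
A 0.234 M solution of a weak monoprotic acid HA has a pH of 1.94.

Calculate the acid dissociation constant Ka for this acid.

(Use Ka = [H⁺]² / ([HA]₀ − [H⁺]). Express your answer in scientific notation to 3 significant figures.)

[H⁺] = 10^(−pH) = 10^(−1.94) = 1.148e-02 M. For HA ⇌ H⁺ + A⁻, Ka = [H⁺][A⁻]/[HA] = [H⁺]² / ([HA]₀ − [H⁺]) = (1.148e-02)² / (0.234 − 1.148e-02) = 5.92e-04.

K_a = 5.92e-04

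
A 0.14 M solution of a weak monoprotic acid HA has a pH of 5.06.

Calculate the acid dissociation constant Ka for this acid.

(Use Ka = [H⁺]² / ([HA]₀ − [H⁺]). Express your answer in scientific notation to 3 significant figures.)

[H⁺] = 10^(−pH) = 10^(−5.06) = 8.710e-06 M. For HA ⇌ H⁺ + A⁻, Ka = [H⁺][A⁻]/[HA] = [H⁺]² / ([HA]₀ − [H⁺]) = (8.710e-06)² / (0.14 − 8.710e-06) = 5.42e-10.

K_a = 5.42e-10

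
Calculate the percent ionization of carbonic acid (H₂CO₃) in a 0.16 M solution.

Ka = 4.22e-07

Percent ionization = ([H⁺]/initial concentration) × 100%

Using Ka equilibrium: x² + Ka×x - Ka×C = 0. Solving: [H⁺] = 2.5964e-04. Percent = (2.5964e-04/0.16) × 100

Percent ionization = 0.162%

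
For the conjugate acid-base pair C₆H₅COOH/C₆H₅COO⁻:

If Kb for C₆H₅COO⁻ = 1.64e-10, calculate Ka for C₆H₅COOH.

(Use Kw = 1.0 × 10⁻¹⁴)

For a conjugate pair Ka × Kb = Kw, so Ka = Kw/Kb = 1.0 × 10⁻¹⁴ / 1.64e-10 = 6.10e-05.

K_a = 6.10e-05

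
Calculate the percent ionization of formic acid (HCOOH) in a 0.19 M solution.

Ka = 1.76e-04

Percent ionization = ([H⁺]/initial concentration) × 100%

Using Ka equilibrium: x² + Ka×x - Ka×C = 0. Solving: [H⁺] = 5.6954e-03. Percent = (5.6954e-03/0.19) × 100

Percent ionization = 3%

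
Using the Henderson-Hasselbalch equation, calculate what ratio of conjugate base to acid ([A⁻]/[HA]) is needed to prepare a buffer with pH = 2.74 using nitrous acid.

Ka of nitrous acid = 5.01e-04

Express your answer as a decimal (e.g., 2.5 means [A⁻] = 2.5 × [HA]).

pKa = -log(5.01e-04) = 3.3002. pH = pKa + log([A⁻]/[HA]), so log([A⁻]/[HA]) = pH − pKa = 2.74 − 3.3002 = -0.5602. [A⁻]/[HA] = 10^(-0.5602) = 0.275

[A⁻]/[HA] = 0.275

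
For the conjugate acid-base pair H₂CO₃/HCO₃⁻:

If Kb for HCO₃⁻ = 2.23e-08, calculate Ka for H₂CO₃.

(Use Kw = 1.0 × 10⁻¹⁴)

For a conjugate pair Ka × Kb = Kw, so Ka = Kw/Kb = 1.0 × 10⁻¹⁴ / 2.23e-08 = 4.48e-07.

K_a = 4.48e-07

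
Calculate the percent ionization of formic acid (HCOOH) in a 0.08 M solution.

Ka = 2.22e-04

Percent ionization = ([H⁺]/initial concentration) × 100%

Using Ka equilibrium: x² + Ka×x - Ka×C = 0. Solving: [H⁺] = 4.1047e-03. Percent = (4.1047e-03/0.08) × 100

Percent ionization = 5.13%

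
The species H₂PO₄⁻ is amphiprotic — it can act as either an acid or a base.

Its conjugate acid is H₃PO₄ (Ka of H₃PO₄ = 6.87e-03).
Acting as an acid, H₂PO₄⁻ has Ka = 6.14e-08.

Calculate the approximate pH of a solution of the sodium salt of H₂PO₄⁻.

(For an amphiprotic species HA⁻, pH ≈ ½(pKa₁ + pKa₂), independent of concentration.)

pKa₁ = -log(6.87e-03) = 2.16; pKa₂ = -log(6.14e-08) = 7.21. For an amphiprotic species, pH ≈ ½(pKa₁ + pKa₂) = ½(2.16 + 7.21) = 4.69.

pH = 4.69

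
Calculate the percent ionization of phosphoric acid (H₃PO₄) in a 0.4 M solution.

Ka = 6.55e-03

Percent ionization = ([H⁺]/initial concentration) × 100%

Using Ka equilibrium: x² + Ka×x - Ka×C = 0. Solving: [H⁺] = 4.8016e-02. Percent = (4.8016e-02/0.4) × 100

Percent ionization = 12%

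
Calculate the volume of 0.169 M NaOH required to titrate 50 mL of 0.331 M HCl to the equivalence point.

At equivalence: moles acid = moles base. moles HCl = 0.331 × 50/1000 = 0.01655 mol. V_base = moles / 0.169 × 1000 = 97.9 mL.

V_{base} = 97.9 mL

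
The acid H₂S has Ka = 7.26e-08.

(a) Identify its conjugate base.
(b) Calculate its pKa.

(a) The conjugate base is formed by removing one H⁺ from H₂S, giving HS⁻. (b) pKa = -log(Ka) = -log(7.26e-08) = 7.14.

Conjugate base: HS⁻; pK_a = 7.14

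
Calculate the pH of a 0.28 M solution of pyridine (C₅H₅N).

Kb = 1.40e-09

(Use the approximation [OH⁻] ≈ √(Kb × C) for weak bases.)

[OH⁻] = √(Kb × C) = √(1.40e-09 × 0.28) = 1.9799e-05. pOH = 4.70, pH = 14 - pOH

pH = 9.30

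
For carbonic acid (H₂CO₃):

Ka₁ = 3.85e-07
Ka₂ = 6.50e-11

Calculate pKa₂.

pKa₂ = -log(Ka₂) = -log(6.50e-11) = 10.19.

pK_{a2} = 10.19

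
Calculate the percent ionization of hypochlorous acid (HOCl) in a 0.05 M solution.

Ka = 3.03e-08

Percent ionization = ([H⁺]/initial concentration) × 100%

Using Ka equilibrium: x² + Ka×x - Ka×C = 0. Solving: [H⁺] = 3.8908e-05. Percent = (3.8908e-05/0.05) × 100

Percent ionization = 0.0778%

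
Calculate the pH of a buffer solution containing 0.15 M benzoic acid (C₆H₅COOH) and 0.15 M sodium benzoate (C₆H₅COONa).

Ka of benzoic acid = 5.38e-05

pKa = -log(5.38e-05) = 4.27. pH = pKa + log([A⁻]/[HA]) = 4.27 + log(0.15/0.15)

pH = 4.27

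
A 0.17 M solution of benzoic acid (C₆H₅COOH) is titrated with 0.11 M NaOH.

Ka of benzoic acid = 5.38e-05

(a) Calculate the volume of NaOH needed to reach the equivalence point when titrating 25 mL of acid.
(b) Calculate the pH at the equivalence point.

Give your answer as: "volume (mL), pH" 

moles acid = 0.17 × 25/1000 = 0.00425 mol; V_base = moles/0.11 × 1000 = 38.6 mL. At equivalence only the conjugate base is present: [A⁻] = 0.00425/0.064 = 6.6786e-02 M. Kb = Kw/Ka = 1.86e-10; [OH⁻] = √(Kb × [A⁻]) = 3.5233e-06; pOH = 5.45; pH = 14 - pOH = 8.55.

V = 38.6 mL, pH = 8.55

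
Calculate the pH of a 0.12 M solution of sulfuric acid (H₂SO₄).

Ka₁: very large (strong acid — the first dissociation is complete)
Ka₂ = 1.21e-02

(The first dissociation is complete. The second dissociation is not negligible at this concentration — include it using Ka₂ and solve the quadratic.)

First dissociation is complete: [H⁺]₀ = [HSO₄⁻]₀ = C = 0.12 M. Second dissociation HSO₄⁻ ⇌ H⁺ + SO₄²⁻: let x = [SO₄²⁻]. Ka₂ = (C + x)·x / (C − x) = 1.21e-02 → x² + (C + Ka₂)·x − Ka₂·C = 0 → x² + 0.13210·x − 1.452e-03 = 0. x = (−0.13210 + √(0.13210² + 4 × 1.452e-03)) / 2 = 1.0204e-02 M. [H⁺] = C + x = 0.12 + 1.0204e-02 = 1.3020e-01 M. pH = -log(1.3020e-01) = 0.89.

pH = 0.89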